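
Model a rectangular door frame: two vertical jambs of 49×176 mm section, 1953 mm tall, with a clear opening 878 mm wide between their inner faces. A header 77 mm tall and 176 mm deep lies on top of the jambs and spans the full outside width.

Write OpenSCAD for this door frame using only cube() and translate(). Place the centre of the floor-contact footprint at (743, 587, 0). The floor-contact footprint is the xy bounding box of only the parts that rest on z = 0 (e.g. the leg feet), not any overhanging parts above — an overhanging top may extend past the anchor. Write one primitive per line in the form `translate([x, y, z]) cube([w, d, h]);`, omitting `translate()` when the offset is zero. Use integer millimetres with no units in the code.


translate([255, 499, 0]) cube([49, 176, 1953]);
translate([1182, 499, 0]) cube([49, 176, 1953]);
translate([255, 499, 1953]) cube([976, 176, 77]);


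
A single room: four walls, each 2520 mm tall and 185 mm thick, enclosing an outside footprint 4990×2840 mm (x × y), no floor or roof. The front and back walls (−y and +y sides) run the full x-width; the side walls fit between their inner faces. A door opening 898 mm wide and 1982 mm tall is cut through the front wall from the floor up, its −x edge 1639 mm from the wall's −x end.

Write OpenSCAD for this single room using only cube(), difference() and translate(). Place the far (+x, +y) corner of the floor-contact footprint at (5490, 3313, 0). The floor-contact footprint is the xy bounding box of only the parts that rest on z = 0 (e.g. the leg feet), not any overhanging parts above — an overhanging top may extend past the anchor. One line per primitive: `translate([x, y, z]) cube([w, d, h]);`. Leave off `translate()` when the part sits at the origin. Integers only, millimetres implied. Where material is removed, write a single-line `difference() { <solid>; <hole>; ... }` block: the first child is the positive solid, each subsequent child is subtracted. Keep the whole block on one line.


difference() { translate([500, 473, 0]) cube([4990, 185, 2520]); translate([2139, 473, 0]) cube([898, 185, 1982]); }
translate([500, 3128, 0]) cube([4990, 185, 2520]);
translate([500, 658, 0]) cube([185, 2470, 2520]);
translate([5305, 658, 0]) cube([185, 2470, 2520]);


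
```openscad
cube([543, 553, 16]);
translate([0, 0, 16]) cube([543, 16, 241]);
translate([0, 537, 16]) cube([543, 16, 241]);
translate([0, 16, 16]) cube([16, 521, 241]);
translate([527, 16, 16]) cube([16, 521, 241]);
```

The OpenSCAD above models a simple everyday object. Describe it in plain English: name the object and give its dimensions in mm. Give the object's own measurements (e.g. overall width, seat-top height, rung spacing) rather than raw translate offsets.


An open-topped rectangular box: outside dimensions 543×553×257 mm, with a uniform wall and base thickness of 16 mm. The base is a full 543×553 slab on the floor; four walls sit on top of the base. The front and back walls (the −y and +y sides) span the full width; the two side walls fit between them.


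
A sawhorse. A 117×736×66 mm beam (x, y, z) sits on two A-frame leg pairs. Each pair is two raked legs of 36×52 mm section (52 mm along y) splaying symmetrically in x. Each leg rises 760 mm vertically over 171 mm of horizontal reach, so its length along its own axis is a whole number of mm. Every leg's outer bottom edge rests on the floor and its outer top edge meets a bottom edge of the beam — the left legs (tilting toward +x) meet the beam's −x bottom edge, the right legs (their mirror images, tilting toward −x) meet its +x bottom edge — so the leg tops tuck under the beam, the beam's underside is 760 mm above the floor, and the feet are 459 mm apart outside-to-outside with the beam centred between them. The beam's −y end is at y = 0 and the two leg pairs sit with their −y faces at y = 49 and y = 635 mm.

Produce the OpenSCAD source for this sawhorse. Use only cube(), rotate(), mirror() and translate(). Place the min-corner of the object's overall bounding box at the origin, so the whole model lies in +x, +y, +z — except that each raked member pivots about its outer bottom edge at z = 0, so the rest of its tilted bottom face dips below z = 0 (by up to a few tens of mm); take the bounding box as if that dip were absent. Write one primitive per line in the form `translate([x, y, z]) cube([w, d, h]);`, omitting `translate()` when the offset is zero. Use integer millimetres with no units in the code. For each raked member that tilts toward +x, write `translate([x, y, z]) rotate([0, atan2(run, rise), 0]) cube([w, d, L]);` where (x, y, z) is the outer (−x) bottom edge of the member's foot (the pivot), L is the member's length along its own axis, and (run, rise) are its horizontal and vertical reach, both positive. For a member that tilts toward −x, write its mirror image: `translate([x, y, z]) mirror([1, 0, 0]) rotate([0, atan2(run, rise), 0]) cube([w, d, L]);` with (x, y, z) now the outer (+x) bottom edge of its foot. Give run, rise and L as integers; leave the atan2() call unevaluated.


translate([171, 0, 760]) cube([117, 736, 66]);
translate([0, 49, 0]) rotate([0, atan2(171, 760), 0]) cube([36, 52, 779]);
translate([459, 49, 0]) mirror([1, 0, 0]) rotate([0, atan2(171, 760), 0]) cube([36, 52, 779]);
translate([0, 635, 0]) rotate([0, atan2(171, 760), 0]) cube([36, 52, 779]);
translate([459, 635, 0]) mirror([1, 0, 0]) rotate([0, atan2(171, 760), 0]) cube([36, 52, 779]);


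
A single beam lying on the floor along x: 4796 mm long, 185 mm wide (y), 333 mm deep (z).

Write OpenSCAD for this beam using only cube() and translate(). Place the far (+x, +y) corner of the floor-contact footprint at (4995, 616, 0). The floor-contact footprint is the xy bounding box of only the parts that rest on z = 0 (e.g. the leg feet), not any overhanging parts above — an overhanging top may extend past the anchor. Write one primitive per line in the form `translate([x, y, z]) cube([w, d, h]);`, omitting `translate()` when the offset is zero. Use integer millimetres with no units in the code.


translate([199, 431, 0]) cube([4796, 185, 333]);


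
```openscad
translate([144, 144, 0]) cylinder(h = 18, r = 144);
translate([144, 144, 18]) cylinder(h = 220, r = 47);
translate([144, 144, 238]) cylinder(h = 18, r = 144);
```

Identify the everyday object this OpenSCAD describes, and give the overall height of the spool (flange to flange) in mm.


A spool. The overall height is 256 mm.

Three coaxial cylinders, large–small–large — a spool. Two 18 mm flanges and a 220 mm core give 18 + 220 + 18 = 256 mm.


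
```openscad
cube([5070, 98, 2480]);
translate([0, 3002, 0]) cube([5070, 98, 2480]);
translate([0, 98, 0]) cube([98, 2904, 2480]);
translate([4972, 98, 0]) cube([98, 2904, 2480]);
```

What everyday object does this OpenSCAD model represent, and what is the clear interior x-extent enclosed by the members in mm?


A house (or room) frame. The interior width is 4874 mm.

Four 2480 mm walls enclosing a rectangle with no floor or roof — a room or house frame. Outside width is 5070 mm and wall thickness is 98 mm, so the interior width is 5070 − 2 × 98 = 4874 mm.


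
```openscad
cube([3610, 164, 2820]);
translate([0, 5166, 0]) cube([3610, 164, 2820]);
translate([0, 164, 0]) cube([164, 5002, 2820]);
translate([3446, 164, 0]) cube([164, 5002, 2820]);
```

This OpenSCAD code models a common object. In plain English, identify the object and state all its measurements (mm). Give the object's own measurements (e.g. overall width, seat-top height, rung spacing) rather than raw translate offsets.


The wall frame of a small rectangular building: four walls, each 2820 mm tall and 164 mm thick, enclosing a footprint 3610 mm (x) by 5330 mm (y) outside-to-outside, with no floor or roof. The front and back walls (the −y and +y sides) span the full width; the two side walls fit between them.


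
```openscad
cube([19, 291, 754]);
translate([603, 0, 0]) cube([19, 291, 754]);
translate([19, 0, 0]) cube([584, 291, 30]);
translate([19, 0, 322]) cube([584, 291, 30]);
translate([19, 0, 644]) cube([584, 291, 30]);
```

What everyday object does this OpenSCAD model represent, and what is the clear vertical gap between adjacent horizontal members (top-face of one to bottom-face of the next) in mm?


A bookshelf. The clear shelf gap is 292 mm.

Two tall side panels with 3 horizontal boards between them — a bookshelf. The first two shelf undersides are at z = 0 and z = 322; with shelf thickness 30, the clear gap is 322 − 0 − 30 = 292 mm.


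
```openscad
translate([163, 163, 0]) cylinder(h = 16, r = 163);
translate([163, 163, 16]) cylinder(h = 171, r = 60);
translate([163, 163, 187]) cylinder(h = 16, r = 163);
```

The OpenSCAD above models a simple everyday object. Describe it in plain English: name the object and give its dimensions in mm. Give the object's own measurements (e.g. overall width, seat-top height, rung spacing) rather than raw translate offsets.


A spool: two coaxial disc flanges of radius 163 mm and thickness 16 mm, joined by a core cylinder of radius 60 mm and height 171 mm. The lower flange rests on z = 0 and the three cylinders share a vertical axis.


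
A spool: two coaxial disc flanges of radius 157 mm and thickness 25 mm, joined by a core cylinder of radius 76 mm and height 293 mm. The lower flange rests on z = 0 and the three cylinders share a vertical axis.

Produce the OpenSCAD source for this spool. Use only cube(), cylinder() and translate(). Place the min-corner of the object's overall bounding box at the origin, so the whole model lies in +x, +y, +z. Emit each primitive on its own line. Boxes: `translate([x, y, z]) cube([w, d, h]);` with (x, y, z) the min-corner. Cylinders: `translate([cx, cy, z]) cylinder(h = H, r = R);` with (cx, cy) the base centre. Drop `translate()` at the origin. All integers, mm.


translate([157, 157, 0]) cylinder(h = 25, r = 157);
translate([157, 157, 25]) cylinder(h = 293, r = 76);
translate([157, 157, 318]) cylinder(h = 25, r = 157);


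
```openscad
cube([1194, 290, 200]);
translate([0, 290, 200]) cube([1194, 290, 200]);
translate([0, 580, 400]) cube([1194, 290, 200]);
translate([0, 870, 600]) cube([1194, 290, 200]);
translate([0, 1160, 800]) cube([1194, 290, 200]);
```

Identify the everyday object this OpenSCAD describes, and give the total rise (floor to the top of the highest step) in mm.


A staircase. The total rise is 1000 mm.

5 identical blocks, each offset up and back from the previous — a staircase. Each step is 200 mm tall and there are 5 of them, so the total rise is 5 × 200 = 1000 mm.


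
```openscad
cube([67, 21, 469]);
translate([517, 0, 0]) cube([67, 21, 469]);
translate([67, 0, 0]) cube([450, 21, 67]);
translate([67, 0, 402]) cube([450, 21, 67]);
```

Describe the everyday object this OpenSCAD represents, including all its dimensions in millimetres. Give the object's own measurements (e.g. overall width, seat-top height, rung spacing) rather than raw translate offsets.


A rectangular picture frame lying in the x–z plane (depth along y). The opening is 450 mm wide (x) by 335 mm tall (z), surrounded by a border 67 mm wide on all four sides. The frame is 21 mm deep and is made of two full-height vertical stiles with two horizontal rails fitted between them.


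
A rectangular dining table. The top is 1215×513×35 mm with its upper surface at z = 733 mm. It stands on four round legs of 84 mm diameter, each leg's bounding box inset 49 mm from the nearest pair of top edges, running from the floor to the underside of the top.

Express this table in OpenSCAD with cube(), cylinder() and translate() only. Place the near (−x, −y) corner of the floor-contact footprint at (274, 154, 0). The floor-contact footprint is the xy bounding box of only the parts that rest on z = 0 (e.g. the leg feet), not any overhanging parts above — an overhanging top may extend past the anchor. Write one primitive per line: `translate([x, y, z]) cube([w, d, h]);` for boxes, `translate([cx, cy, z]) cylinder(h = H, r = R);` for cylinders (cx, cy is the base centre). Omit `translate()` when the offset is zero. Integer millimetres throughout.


// leg_h = 733 - 35 = 698
translate([225, 105, 698]) cube([1215, 513, 35]);
translate([316, 196, 0]) cylinder(h = 698, r = 42);
translate([1349, 196, 0]) cylinder(h = 698, r = 42);
translate([316, 527, 0]) cylinder(h = 698, r = 42);
translate([1349, 527, 0]) cylinder(h = 698, r = 42);


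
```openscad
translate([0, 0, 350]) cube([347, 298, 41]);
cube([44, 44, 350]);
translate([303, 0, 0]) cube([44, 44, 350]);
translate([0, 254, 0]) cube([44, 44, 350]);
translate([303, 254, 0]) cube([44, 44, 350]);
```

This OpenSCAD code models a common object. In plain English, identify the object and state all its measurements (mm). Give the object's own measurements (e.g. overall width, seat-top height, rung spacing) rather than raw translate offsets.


A four-legged stool. The seat is a 347×298×41 mm slab whose top surface is at z = 391 mm; four square legs, each 44×44 mm in cross-section, run from the floor (z = 0) to the underside of the seat, each flush with a corner of the seat.


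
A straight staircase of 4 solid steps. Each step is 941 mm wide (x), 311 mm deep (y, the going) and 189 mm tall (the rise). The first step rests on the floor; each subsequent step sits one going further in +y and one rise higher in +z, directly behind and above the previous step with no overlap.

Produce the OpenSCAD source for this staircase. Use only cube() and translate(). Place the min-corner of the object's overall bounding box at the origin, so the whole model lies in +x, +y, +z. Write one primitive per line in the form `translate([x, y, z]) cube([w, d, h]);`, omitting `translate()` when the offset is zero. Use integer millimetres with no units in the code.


cube([941, 311, 189]);
translate([0, 311, 189]) cube([941, 311, 189]);
translate([0, 622, 378]) cube([941, 311, 189]);
translate([0, 933, 567]) cube([941, 311, 189]);


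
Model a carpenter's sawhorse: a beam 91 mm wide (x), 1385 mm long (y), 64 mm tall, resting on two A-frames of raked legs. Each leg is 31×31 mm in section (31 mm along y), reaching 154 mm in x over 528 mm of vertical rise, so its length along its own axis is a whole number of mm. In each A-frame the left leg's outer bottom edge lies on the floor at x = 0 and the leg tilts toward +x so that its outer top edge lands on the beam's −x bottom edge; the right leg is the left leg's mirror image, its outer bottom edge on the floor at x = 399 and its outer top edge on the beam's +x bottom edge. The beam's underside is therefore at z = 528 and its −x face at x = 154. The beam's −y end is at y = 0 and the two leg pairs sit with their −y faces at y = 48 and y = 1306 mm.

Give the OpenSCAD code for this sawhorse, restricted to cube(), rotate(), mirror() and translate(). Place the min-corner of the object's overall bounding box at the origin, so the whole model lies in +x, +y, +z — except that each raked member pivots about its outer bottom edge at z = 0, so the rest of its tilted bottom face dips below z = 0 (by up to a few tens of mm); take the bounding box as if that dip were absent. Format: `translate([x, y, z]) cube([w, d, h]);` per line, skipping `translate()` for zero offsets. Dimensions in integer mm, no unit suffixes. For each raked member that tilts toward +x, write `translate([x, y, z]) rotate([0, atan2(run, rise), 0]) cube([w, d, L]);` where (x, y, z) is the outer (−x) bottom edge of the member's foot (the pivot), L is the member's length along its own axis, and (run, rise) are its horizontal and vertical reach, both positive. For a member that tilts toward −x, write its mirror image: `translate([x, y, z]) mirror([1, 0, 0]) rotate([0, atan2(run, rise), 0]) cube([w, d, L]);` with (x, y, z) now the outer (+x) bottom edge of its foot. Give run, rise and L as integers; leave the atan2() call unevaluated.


translate([154, 0, 528]) cube([91, 1385, 64]);
translate([0, 48, 0]) rotate([0, atan2(154, 528), 0]) cube([31, 31, 550]);
translate([399, 48, 0]) mirror([1, 0, 0]) rotate([0, atan2(154, 528), 0]) cube([31, 31, 550]);
translate([0, 1306, 0]) rotate([0, atan2(154, 528), 0]) cube([31, 31, 550]);
translate([399, 1306, 0]) mirror([1, 0, 0]) rotate([0, atan2(154, 528), 0]) cube([31, 31, 550]);


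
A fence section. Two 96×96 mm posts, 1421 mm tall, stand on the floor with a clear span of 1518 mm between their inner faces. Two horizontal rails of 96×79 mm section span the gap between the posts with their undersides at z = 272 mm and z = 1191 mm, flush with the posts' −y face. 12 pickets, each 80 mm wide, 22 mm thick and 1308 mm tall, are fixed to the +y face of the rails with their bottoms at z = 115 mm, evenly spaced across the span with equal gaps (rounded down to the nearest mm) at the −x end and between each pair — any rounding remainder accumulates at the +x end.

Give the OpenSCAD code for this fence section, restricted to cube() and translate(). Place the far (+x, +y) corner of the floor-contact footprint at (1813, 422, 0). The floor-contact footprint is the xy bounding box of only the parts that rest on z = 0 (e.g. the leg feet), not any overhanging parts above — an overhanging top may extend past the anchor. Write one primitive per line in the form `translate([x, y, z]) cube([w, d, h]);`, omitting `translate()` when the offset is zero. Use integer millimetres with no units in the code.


translate([103, 326, 0]) cube([96, 96, 1421]);
translate([1717, 326, 0]) cube([96, 96, 1421]);
translate([199, 326, 272]) cube([1518, 96, 79]);
translate([199, 326, 1191]) cube([1518, 96, 79]);
translate([241, 422, 115]) cube([80, 22, 1308]);
translate([363, 422, 115]) cube([80, 22, 1308]);
translate([485, 422, 115]) cube([80, 22, 1308]);
translate([607, 422, 115]) cube([80, 22, 1308]);
translate([729, 422, 115]) cube([80, 22, 1308]);
translate([851, 422, 115]) cube([80, 22, 1308]);
translate([973, 422, 115]) cube([80, 22, 1308]);
translate([1095, 422, 115]) cube([80, 22, 1308]);
translate([1217, 422, 115]) cube([80, 22, 1308]);
translate([1339, 422, 115]) cube([80, 22, 1308]);
translate([1461, 422, 115]) cube([80, 22, 1308]);
translate([1583, 422, 115]) cube([80, 22, 1308]);


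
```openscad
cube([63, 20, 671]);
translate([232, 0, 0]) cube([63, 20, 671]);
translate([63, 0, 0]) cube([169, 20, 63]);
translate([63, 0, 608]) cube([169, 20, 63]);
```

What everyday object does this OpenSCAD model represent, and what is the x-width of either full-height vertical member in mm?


A picture frame. The border width is 63 mm.

Four thin pieces enclosing a rectangular opening — a picture frame. The two full-height stiles are 671 mm tall; the top rail sits at z = 608 and is 63 mm tall, so the border above the opening is 671 − 608 = 63 mm, matching the stile x-width.


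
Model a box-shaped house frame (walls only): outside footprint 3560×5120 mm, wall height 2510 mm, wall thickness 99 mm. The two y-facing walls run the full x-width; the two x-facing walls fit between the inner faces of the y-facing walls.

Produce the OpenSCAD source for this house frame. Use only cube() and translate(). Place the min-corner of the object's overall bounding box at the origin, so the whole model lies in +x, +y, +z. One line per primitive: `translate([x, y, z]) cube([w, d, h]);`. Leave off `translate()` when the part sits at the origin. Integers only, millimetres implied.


cube([3560, 99, 2510]);
translate([0, 5021, 0]) cube([3560, 99, 2510]);
translate([0, 99, 0]) cube([99, 4922, 2510]);
translate([3461, 99, 0]) cube([99, 4922, 2510]);


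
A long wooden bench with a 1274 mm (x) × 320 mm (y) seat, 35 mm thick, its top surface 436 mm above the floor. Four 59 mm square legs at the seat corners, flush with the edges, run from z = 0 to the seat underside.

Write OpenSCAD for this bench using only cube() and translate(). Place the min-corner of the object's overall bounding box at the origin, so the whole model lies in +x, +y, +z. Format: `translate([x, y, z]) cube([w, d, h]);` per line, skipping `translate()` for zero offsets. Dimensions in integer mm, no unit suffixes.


translate([0, 0, 401]) cube([1274, 320, 35]);
cube([59, 59, 401]);
translate([0, 261, 0]) cube([59, 59, 401]);
translate([1215, 0, 0]) cube([59, 59, 401]);
translate([1215, 261, 0]) cube([59, 59, 401]);


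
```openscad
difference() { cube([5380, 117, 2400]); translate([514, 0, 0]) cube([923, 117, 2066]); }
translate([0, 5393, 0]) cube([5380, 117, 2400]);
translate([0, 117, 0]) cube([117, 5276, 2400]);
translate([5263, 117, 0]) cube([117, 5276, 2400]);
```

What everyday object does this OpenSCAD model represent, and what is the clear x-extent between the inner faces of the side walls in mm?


A single room. The interior width is 5146 mm.

Four walls enclosing a rectangle with a door in the front wall — a room. Outside width 5380 minus two 117 mm walls gives 5146 mm.


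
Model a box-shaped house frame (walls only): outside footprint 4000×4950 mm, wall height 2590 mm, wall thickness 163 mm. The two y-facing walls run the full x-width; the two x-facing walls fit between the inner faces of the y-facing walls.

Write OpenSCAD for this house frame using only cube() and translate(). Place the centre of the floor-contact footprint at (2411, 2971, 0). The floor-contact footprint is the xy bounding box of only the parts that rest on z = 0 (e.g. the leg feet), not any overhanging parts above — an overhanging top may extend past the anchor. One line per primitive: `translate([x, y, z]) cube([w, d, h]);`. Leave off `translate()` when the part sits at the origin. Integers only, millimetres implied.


translate([411, 496, 0]) cube([4000, 163, 2590]);
translate([411, 5283, 0]) cube([4000, 163, 2590]);
translate([411, 659, 0]) cube([163, 4624, 2590]);
translate([4248, 659, 0]) cube([163, 4624, 2590]);


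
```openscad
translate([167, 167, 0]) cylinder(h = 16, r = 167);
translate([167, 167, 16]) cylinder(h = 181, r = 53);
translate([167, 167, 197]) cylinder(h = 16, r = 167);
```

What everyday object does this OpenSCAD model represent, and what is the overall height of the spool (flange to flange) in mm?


A spool. The overall height is 213 mm.

Three coaxial cylinders, large–small–large — a spool. Two 16 mm flanges and a 181 mm core give 16 + 181 + 16 = 213 mm.


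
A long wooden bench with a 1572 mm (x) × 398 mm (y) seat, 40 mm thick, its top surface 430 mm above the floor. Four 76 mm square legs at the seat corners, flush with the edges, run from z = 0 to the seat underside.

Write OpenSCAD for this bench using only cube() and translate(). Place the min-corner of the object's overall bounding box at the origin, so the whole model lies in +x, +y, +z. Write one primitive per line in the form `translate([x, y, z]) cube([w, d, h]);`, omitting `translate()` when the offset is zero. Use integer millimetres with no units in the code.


translate([0, 0, 390]) cube([1572, 398, 40]);
cube([76, 76, 390]);
translate([0, 322, 0]) cube([76, 76, 390]);
translate([1496, 0, 0]) cube([76, 76, 390]);
translate([1496, 322, 0]) cube([76, 76, 390]);


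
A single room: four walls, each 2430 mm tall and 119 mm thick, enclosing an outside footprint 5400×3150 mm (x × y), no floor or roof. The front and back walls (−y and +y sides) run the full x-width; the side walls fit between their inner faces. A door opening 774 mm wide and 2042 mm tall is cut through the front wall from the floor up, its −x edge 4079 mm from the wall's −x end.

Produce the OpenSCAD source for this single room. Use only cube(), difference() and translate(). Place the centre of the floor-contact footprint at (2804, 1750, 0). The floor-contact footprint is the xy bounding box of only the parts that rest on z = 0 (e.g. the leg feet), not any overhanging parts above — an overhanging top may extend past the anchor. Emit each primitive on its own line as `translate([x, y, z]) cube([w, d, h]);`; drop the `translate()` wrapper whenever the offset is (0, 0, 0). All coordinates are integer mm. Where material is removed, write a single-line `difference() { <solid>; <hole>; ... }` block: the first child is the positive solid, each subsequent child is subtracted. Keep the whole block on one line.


difference() { translate([104, 175, 0]) cube([5400, 119, 2430]); translate([4183, 175, 0]) cube([774, 119, 2042]); }
translate([104, 3206, 0]) cube([5400, 119, 2430]);
translate([104, 294, 0]) cube([119, 2912, 2430]);
translate([5385, 294, 0]) cube([119, 2912, 2430]);


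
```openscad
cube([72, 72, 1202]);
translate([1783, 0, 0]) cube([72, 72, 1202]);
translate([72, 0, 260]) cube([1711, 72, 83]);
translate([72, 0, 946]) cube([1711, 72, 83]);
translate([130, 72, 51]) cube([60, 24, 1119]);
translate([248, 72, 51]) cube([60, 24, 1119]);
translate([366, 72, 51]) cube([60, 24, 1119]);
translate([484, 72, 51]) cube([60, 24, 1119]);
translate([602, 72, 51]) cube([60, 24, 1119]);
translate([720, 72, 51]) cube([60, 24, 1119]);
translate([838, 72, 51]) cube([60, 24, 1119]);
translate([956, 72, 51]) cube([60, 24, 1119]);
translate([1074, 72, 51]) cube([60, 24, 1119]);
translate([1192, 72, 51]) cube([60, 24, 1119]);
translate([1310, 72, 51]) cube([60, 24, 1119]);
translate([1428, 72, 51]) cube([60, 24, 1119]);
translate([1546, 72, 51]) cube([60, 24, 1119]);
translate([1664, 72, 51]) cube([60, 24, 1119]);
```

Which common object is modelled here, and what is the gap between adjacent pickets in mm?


A fence section. The picket gap is 58 mm.

Two posts, two rails, 14 pickets — a fence section. Span 1711 mm holds 14 pickets of 60 mm with 15 equal gaps: ⌊(1711 − 14·60) / 15⌋ = 58 mm.


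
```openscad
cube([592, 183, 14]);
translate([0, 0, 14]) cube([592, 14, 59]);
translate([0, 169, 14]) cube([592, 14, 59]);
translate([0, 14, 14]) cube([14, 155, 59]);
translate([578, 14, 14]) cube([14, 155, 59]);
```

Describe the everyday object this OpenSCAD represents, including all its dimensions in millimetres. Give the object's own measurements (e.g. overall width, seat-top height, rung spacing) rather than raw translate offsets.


An open-topped rectangular box: outside dimensions 592×183×73 mm, with a uniform wall and base thickness of 14 mm. The base is a full 592×183 slab on the floor; four walls sit on top of the base. The front and back walls (the −y and +y sides) span the full width; the two side walls fit between them.


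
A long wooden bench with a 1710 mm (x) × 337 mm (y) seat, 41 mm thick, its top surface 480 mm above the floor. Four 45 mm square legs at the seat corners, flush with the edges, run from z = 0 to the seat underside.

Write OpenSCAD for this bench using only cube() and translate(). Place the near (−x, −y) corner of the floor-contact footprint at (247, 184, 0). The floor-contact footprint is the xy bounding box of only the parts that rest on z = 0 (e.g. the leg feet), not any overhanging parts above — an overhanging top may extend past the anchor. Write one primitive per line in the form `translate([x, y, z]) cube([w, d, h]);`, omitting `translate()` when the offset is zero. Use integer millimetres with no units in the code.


// leg_h = 480 − 41 = 439
translate([247, 184, 439]) cube([1710, 337, 41]);
translate([247, 184, 0]) cube([45, 45, 439]);
translate([247, 476, 0]) cube([45, 45, 439]);
translate([1912, 184, 0]) cube([45, 45, 439]);
translate([1912, 476, 0]) cube([45, 45, 439]);


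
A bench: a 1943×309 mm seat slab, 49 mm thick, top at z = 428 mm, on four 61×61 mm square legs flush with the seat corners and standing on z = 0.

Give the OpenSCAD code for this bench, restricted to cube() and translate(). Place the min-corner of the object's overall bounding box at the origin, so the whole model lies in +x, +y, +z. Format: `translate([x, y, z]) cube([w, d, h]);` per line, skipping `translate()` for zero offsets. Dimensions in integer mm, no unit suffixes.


// leg_h = 428 − 49 = 379
translate([0, 0, 379]) cube([1943, 309, 49]);
cube([61, 61, 379]);
translate([0, 248, 0]) cube([61, 61, 379]);
translate([1882, 0, 0]) cube([61, 61, 379]);
translate([1882, 248, 0]) cube([61, 61, 379]);


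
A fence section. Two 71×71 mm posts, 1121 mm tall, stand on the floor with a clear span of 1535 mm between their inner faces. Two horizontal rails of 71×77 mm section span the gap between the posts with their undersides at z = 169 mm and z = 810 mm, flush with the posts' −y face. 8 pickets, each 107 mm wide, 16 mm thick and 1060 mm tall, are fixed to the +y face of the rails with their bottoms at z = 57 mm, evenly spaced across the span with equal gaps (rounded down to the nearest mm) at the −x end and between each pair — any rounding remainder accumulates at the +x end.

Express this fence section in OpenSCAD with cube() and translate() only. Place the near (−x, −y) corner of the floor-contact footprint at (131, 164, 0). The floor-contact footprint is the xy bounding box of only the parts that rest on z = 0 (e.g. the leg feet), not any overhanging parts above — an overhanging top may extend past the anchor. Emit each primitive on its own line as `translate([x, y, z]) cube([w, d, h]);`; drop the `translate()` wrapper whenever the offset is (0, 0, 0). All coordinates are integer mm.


translate([131, 164, 0]) cube([71, 71, 1121]);
translate([1737, 164, 0]) cube([71, 71, 1121]);
translate([202, 164, 169]) cube([1535, 71, 77]);
translate([202, 164, 810]) cube([1535, 71, 77]);
translate([277, 235, 57]) cube([107, 16, 1060]);
translate([459, 235, 57]) cube([107, 16, 1060]);
translate([641, 235, 57]) cube([107, 16, 1060]);
translate([823, 235, 57]) cube([107, 16, 1060]);
translate([1005, 235, 57]) cube([107, 16, 1060]);
translate([1187, 235, 57]) cube([107, 16, 1060]);
translate([1369, 235, 57]) cube([107, 16, 1060]);
translate([1551, 235, 57]) cube([107, 16, 1060]);


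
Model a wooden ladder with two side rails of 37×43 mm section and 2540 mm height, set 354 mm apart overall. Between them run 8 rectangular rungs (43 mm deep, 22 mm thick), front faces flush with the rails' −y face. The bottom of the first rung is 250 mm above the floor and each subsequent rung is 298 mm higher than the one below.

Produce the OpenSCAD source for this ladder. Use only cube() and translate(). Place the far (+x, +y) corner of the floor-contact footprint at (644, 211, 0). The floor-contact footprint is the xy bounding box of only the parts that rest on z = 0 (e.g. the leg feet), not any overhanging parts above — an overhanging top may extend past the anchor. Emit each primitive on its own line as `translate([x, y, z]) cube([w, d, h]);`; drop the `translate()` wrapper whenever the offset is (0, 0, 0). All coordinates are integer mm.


translate([290, 168, 0]) cube([37, 43, 2540]);
translate([607, 168, 0]) cube([37, 43, 2540]);
translate([327, 168, 250]) cube([280, 43, 22]);
translate([327, 168, 548]) cube([280, 43, 22]);
translate([327, 168, 846]) cube([280, 43, 22]);
translate([327, 168, 1144]) cube([280, 43, 22]);
translate([327, 168, 1442]) cube([280, 43, 22]);
translate([327, 168, 1740]) cube([280, 43, 22]);
translate([327, 168, 2038]) cube([280, 43, 22]);
translate([327, 168, 2336]) cube([280, 43, 22]);


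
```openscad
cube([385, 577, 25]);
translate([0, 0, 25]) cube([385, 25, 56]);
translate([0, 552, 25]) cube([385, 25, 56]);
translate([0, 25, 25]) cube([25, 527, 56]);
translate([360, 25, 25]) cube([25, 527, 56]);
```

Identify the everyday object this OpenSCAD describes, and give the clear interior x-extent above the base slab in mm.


An open box. The internal width is 335 mm.

A 385×577 base slab with four walls standing on it — an open box. The base is 385 mm wide and the walls are 25 mm thick, so the internal width is 385 − 2 × 25 = 335 mm.


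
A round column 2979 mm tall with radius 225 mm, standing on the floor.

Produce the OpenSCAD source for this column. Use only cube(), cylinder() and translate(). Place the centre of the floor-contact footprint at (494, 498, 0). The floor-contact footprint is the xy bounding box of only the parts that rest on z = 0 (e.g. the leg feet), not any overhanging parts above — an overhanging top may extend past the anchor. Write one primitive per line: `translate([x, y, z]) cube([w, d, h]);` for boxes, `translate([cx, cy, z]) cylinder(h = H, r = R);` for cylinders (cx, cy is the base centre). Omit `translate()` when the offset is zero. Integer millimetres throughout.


translate([494, 498, 0]) cylinder(h = 2979, r = 225);


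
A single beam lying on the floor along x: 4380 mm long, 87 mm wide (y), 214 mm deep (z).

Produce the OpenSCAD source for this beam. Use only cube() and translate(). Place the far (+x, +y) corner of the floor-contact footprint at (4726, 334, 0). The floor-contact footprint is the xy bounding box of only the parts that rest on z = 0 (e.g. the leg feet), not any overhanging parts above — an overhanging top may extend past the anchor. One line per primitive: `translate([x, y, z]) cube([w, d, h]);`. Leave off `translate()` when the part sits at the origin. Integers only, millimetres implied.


translate([346, 247, 0]) cube([4380, 87, 214]);


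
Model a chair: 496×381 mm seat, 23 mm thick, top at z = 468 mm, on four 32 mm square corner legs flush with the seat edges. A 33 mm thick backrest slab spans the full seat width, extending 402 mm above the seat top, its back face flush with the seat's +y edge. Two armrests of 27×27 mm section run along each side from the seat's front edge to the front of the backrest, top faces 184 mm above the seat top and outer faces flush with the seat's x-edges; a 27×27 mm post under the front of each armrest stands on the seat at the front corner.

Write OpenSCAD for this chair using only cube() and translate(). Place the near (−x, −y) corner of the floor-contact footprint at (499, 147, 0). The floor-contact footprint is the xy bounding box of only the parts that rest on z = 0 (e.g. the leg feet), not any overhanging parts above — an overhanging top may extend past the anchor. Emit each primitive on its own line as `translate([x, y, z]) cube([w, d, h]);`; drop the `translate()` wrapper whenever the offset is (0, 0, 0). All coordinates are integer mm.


// leg_h = 468 - 23 = 445
// arm post h = 184 - 27 = 157
translate([499, 147, 445]) cube([496, 381, 23]);
translate([499, 147, 0]) cube([32, 32, 445]);
translate([963, 147, 0]) cube([32, 32, 445]);
translate([499, 496, 0]) cube([32, 32, 445]);
translate([963, 496, 0]) cube([32, 32, 445]);
translate([499, 495, 468]) cube([496, 33, 402]);
translate([499, 147, 625]) cube([27, 348, 27]);
translate([968, 147, 625]) cube([27, 348, 27]);
translate([499, 147, 468]) cube([27, 27, 157]);
translate([968, 147, 468]) cube([27, 27, 157]);


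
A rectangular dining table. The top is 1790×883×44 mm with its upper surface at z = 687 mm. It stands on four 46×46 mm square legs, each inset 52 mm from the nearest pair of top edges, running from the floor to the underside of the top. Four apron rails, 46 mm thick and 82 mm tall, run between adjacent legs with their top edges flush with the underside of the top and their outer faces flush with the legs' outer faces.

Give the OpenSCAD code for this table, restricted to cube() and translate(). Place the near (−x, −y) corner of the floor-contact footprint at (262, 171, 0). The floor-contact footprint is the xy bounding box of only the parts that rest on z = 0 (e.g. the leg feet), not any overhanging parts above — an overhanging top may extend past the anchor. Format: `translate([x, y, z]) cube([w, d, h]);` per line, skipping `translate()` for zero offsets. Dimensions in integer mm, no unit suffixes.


translate([210, 119, 643]) cube([1790, 883, 44]);
translate([262, 171, 0]) cube([46, 46, 643]);
translate([1902, 171, 0]) cube([46, 46, 643]);
translate([262, 904, 0]) cube([46, 46, 643]);
translate([1902, 904, 0]) cube([46, 46, 643]);
translate([308, 171, 561]) cube([1594, 46, 82]);
translate([308, 904, 561]) cube([1594, 46, 82]);
translate([262, 217, 561]) cube([46, 687, 82]);
translate([1902, 217, 561]) cube([46, 687, 82]);


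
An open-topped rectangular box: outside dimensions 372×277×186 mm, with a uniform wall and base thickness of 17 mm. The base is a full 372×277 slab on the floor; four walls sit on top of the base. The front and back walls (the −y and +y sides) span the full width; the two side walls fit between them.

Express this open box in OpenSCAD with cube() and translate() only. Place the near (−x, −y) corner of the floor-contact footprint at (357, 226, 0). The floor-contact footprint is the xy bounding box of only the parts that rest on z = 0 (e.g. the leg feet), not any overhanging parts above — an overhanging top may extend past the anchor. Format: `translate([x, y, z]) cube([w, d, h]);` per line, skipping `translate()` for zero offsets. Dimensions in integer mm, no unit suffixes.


translate([357, 226, 0]) cube([372, 277, 17]);
translate([357, 226, 17]) cube([372, 17, 169]);
translate([357, 486, 17]) cube([372, 17, 169]);
translate([357, 243, 17]) cube([17, 243, 169]);
translate([712, 243, 17]) cube([17, 243, 169]);


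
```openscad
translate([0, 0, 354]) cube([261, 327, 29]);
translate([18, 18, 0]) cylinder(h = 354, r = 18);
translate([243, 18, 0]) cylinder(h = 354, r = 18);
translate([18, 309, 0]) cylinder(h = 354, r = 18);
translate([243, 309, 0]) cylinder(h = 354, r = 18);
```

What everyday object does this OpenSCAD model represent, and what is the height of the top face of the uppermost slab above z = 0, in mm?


A stool. The seat height is 383 mm.

A 261×327×29 slab at z = 354 on four corner cylinders — a stool. The seat top is 354 + 29 = 383 mm.


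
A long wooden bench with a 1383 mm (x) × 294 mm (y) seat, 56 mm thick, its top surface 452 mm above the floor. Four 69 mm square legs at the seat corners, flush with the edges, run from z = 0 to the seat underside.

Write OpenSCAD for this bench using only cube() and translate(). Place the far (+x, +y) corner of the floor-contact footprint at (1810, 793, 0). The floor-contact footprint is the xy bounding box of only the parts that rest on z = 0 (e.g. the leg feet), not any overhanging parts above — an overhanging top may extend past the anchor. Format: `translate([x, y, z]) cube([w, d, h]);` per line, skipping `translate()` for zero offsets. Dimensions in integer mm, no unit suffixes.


translate([427, 499, 396]) cube([1383, 294, 56]);
translate([427, 499, 0]) cube([69, 69, 396]);
translate([427, 724, 0]) cube([69, 69, 396]);
translate([1741, 499, 0]) cube([69, 69, 396]);
translate([1741, 724, 0]) cube([69, 69, 396]);


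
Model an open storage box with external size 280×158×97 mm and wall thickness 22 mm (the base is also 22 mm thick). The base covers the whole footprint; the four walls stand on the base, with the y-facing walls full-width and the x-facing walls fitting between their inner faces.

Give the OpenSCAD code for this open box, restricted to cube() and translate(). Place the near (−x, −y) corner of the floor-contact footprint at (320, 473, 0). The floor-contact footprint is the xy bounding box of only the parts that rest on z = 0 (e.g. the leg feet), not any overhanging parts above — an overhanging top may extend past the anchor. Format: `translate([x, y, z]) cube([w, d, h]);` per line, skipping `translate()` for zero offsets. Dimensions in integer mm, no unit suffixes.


translate([320, 473, 0]) cube([280, 158, 22]);
translate([320, 473, 22]) cube([280, 22, 75]);
translate([320, 609, 22]) cube([280, 22, 75]);
translate([320, 495, 22]) cube([22, 114, 75]);
translate([578, 495, 22]) cube([22, 114, 75]);


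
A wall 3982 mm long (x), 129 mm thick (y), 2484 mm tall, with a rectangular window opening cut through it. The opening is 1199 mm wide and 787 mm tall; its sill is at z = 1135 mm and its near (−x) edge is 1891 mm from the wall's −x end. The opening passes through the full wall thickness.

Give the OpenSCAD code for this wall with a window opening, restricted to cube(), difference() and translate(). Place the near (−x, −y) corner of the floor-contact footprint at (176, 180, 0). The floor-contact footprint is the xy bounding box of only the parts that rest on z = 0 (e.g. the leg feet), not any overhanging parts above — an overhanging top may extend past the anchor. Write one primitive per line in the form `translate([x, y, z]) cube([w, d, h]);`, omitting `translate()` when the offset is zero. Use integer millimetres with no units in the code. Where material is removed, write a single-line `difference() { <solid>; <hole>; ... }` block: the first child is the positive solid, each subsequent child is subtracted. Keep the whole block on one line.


difference() { translate([176, 180, 0]) cube([3982, 129, 2484]); translate([2067, 180, 1135]) cube([1199, 129, 787]); }
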